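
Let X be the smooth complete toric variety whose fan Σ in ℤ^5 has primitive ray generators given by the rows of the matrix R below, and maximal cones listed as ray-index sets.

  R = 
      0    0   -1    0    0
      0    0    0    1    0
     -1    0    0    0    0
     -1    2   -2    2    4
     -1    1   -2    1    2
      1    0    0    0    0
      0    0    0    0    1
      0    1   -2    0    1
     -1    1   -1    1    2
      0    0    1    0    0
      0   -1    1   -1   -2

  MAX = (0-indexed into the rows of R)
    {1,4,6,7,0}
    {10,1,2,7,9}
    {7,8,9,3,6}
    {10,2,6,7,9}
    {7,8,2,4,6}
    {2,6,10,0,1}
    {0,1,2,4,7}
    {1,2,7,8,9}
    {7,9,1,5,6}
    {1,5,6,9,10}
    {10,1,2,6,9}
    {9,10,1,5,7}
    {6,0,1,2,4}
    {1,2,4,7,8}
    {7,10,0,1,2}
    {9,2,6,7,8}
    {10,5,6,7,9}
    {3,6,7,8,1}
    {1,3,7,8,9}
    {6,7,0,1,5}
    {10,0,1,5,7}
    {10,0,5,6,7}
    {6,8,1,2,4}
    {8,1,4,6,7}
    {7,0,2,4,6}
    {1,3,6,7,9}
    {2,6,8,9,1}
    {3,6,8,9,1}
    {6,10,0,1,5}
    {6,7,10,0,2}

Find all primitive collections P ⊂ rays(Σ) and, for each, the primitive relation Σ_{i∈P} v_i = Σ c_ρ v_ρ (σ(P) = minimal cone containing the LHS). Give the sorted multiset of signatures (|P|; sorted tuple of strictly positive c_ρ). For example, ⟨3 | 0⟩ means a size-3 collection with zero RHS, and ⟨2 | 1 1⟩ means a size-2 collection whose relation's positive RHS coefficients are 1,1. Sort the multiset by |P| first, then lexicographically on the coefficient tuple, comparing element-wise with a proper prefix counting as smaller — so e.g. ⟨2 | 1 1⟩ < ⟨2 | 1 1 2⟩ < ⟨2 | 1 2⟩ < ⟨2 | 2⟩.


|primitive collections| = 16. Relations:

  P={0,9}:  v_{0} + v_{9} = 0  →  sig = ⟨2 | 0⟩
  P={2,5}:  v_{2} + v_{5} = 0  →  sig = ⟨2 | 0⟩
  P={0,8}:  v_{0} + v_{8} = v_{4}  →  sig = ⟨2 | 1⟩
  P={3,10}:  v_{3} + v_{10} = v_{8}  →  sig = ⟨2 | 1⟩
  P={4,9}:  v_{4} + v_{9} = v_{8}  →  sig = ⟨2 | 1⟩
  P={8,10}:  v_{8} + v_{10} = v_{2}  →  sig = ⟨2 | 1⟩
  P={4,10}:  v_{4} + v_{10} = v_{0} + v_{2}  →  sig = ⟨2 | 1 1⟩
  P={4,5}:  v_{4} + v_{5} = v_{1} + v_{6} + v_{7}  →  sig = ⟨2 | 1 1 1⟩
  P={0,3}:  v_{0} + v_{3} = v_{1} + v_{6} + v_{7} + v_{8}  →  sig = ⟨2 | 1 1 1 1⟩
  P={5,8}:  v_{5} + v_{8} = v_{1} + v_{6} + v_{7} + v_{9}  →  sig = ⟨2 | 1 1 1 1⟩
  P={3,4}:  v_{3} + v_{4} = v_{1} + v_{6} + v_{7} + 2·v_{8}  →  sig = ⟨2 | 1 1 1 2⟩
  P={2,3}:  v_{2} + v_{3} = 2·v_{8}  →  sig = ⟨2 | 2⟩
  P={3,5}:  v_{3} + v_{5} = 2·v_{1} + 2·v_{6} + 2·v_{7} + 2·v_{9}  →  sig = ⟨2 | 2 2 2 2⟩
  P={1,2,6,7}:  v_{1} + v_{2} + v_{6} + v_{7} = v_{4}  →  sig = ⟨4 | 1⟩
  P={1,6,7,10}:  v_{1} + v_{6} + v_{7} + v_{10} = v_{0}  →  sig = ⟨4 | 1⟩
  P={1,6,7,8,9}:  v_{1} + v_{6} + v_{7} + v_{8} + v_{9} = v_{3}  →  sig = ⟨5 | 1⟩

Hence PRS(X_Σ) =
    |P|=2: 13 collections, coeffs (), (), (1), (1), (1), (1), (1,1), (1,1,1), (1,1,1,1), (1,1,1,1), (1,1,1,2), (2), (2,2,2,2)
    |P|=4: 2 collections, coeffs (1), (1)
    |P|=5: 1 collection, coeffs (1)


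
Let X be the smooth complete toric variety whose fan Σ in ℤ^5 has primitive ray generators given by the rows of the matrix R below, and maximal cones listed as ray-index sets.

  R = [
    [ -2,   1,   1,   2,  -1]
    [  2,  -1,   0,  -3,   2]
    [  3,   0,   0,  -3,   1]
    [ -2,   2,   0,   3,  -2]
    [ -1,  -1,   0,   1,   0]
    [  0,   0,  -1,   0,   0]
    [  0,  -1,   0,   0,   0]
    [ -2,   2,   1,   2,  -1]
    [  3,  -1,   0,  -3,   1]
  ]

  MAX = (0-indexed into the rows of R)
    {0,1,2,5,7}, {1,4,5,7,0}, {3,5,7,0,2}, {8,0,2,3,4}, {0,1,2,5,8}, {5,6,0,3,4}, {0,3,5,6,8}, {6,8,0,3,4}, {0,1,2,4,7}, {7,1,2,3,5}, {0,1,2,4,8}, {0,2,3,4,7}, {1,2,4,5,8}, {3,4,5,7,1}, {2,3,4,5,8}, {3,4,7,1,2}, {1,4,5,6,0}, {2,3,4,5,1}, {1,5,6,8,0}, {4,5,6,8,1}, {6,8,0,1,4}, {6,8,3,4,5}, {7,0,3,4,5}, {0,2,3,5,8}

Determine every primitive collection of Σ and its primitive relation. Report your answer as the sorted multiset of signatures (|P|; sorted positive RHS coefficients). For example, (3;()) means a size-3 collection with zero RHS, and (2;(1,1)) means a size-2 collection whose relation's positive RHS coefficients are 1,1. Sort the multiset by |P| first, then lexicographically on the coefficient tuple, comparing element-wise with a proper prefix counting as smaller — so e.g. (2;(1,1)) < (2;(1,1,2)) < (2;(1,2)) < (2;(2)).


Minimal non-faces — 9 found among 9 rays, 24 max cones:

  P = {2,6}:  v_{2} + v_{6} = v_{8} — sig = (2;(1))
  P = {6,7}:  v_{6} + v_{7} = v_{0} — sig = (2;(1))
  P = {7,8}:  v_{7} + v_{8} = v_{0} + v_{2} — sig = (2;(1,1))
  P = {1,3,6}:  v_{1} + v_{3} + v_{6} = 0 — sig = (3;())
  P = {0,1,3}:  v_{0} + v_{1} + v_{3} = v_{7} — sig = (3;(1))
  P = {1,3,8}:  v_{1} + v_{3} + v_{8} = v_{2} — sig = (3;(1))
  P = {0,2,4,5}:  v_{0} + v_{2} + v_{4} + v_{5} = 0 — sig = (4;())
  P = {0,4,5,8}:  v_{0} + v_{4} + v_{5} + v_{8} = v_{6} — sig = (4;(1))
  P = {2,4,5,7}:  v_{2} + v_{4} + v_{5} + v_{7} = v_{1} + v_{3} — sig = (4;(1,1))

Sorted signature multiset PRS(X):
    (2;(1))
    (2;(1))
    (2;(1,1))
    (3;())
    (3;(1))
    (3;(1))
    (4;())
    (4;(1))
    (4;(1,1))


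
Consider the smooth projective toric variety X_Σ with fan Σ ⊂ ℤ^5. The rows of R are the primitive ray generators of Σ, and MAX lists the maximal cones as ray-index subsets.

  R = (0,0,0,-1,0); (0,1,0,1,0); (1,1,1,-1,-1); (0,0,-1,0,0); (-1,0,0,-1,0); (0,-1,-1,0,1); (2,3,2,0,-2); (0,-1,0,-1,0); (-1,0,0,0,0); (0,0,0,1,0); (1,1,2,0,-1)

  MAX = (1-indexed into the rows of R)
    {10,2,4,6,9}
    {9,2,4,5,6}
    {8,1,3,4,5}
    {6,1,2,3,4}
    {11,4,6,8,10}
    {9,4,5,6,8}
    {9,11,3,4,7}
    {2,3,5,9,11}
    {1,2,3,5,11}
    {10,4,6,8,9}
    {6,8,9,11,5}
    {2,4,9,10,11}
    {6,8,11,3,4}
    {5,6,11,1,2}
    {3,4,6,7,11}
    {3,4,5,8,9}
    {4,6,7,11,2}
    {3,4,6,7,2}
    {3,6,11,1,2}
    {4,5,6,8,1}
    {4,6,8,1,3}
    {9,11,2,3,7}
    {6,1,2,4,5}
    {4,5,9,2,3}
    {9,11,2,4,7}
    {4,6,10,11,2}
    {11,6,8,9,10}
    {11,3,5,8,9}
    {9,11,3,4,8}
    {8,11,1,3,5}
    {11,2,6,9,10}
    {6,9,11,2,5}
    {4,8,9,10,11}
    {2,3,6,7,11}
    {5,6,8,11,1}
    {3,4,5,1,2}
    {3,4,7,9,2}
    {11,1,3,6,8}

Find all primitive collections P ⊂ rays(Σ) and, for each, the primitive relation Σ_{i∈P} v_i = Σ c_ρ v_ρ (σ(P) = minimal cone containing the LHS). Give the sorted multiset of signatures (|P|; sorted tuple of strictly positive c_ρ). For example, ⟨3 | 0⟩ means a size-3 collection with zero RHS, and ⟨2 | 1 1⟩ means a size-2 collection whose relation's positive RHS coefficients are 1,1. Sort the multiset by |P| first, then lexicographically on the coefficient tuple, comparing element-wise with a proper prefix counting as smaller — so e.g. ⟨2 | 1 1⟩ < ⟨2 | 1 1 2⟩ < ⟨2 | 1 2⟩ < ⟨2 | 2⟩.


Σ has 16 primitive collections:

  P={1,10}:  v_{1} + v_{10} = 0  so sig = ⟨2 | 0⟩
  P={2,8}:  v_{2} + v_{8} = 0  so sig = ⟨2 | 0⟩
  P={1,9}:  v_{1} + v_{9} = v_{5}  so sig = ⟨2 | 1⟩
  P={5,10}:  v_{5} + v_{10} = v_{9}  so sig = ⟨2 | 1⟩
  P={3,10}:  v_{3} + v_{10} = v_{4} + v_{11}  so sig = ⟨2 | 1 1⟩
  P={7,8}:  v_{7} + v_{8} = v_{3} + v_{4} + v_{11}  so sig = ⟨2 | 1 1 1⟩
  P={5,7}:  v_{5} + v_{7} = v_{2} + 2·v_{3} + v_{9}  so sig = ⟨2 | 1 1 2⟩
  P={1,7}:  v_{1} + v_{7} = v_{2} + 2·v_{3}  so sig = ⟨2 | 1 2⟩
  P={7,10}:  v_{7} + v_{10} = v_{2} + 2·v_{4} + 2·v_{11}  so sig = ⟨2 | 1 2 2⟩
  P={1,4,11}:  v_{1} + v_{4} + v_{11} = v_{3}  so sig = ⟨3 | 1⟩
  P={3,6,9}:  v_{3} + v_{6} + v_{9} = v_{1}  so sig = ⟨3 | 1⟩
  P={4,5,11}:  v_{4} + v_{5} + v_{11} = v_{3} + v_{9}  so sig = ⟨3 | 1 1⟩
  P={6,7,9}:  v_{6} + v_{7} + v_{9} = v_{2} + v_{3}  so sig = ⟨3 | 1 1⟩
  P={3,5,6}:  v_{3} + v_{5} + v_{6} = 2·v_{1}  so sig = ⟨3 | 2⟩
  P={4,6,9,11}:  v_{4} + v_{6} + v_{9} + v_{11} = 0  so sig = ⟨4 | 0⟩
  P={2,3,4,11}:  v_{2} + v_{3} + v_{4} + v_{11} = v_{7}  so sig = ⟨4 | 1⟩

Sorted signature multiset PRS(X):
    ⟨2 | 0⟩
    ⟨2 | 0⟩
    ⟨2 | 1⟩
    ⟨2 | 1⟩
    ⟨2 | 1 1⟩
    ⟨2 | 1 1 1⟩
    ⟨2 | 1 1 2⟩
    ⟨2 | 1 2⟩
    ⟨2 | 1 2 2⟩
    ⟨3 | 1⟩
    ⟨3 | 1⟩
    ⟨3 | 1 1⟩
    ⟨3 | 1 1⟩
    ⟨3 | 2⟩
    ⟨4 | 0⟩
    ⟨4 | 1⟩


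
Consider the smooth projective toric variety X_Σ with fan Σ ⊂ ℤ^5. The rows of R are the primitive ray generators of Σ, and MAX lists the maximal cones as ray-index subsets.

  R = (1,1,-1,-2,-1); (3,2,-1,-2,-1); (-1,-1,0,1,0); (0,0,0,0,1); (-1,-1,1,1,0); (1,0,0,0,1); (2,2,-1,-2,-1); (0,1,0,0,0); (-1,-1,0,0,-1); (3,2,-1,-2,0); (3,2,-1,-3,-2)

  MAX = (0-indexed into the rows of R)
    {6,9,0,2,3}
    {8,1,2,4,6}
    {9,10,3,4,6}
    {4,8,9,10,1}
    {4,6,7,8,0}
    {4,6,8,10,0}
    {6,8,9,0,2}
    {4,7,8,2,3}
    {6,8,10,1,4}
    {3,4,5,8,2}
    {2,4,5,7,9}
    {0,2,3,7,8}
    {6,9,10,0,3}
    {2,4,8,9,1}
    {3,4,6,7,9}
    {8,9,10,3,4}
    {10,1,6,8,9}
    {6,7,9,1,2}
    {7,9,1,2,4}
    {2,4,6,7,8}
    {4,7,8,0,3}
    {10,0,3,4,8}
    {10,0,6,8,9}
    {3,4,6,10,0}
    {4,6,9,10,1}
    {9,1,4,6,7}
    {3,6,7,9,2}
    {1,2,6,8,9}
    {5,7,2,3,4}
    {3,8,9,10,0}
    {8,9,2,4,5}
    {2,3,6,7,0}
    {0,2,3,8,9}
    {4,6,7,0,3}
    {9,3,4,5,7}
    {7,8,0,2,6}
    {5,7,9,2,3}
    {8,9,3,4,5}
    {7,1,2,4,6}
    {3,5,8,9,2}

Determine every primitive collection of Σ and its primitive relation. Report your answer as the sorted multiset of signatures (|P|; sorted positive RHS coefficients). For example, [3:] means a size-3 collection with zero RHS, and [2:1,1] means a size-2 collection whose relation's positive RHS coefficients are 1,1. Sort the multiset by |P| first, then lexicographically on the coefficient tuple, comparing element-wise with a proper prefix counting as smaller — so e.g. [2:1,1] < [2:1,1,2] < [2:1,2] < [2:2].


Δ(Σ) — 11 vertices, 19 min non-faces:

  • {1,3}:  v_{1} + v_{3} = v_{9}  so sig = [2:1]
  • {5,6}:  v_{5} + v_{6} = v_{9}  so sig = [2:1]
  • {2,10}:  v_{2} + v_{10} = v_{1} + v_{8}  so sig = [2:1,1]
  • {0,1}:  v_{0} + v_{1} = v_{6} + v_{8} + v_{9}  so sig = [2:1,1,1]
  • {0,5}:  v_{0} + v_{5} = v_{3} + v_{8} + v_{9}  so sig = [2:1,1,1]
  • {1,5}:  v_{1} + v_{5} = v_{2} + v_{4} + 2·v_{9}  so sig = [2:1,1,2]
  • {5,10}:  v_{5} + v_{10} = v_{4} + v_{8} + 2·v_{9}  so sig = [2:1,1,2]
  • {7,10}:  v_{7} + v_{10} = v_{4} + 2·v_{6}  so sig = [2:1,2]
  • {5,7,8}:  v_{5} + v_{7} + v_{8} = 0  so sig = [3:]
  • {0,2,4}:  v_{0} + v_{2} + v_{4} = v_{8}  so sig = [3:1]
  • {3,6,8}:  v_{3} + v_{6} + v_{8} = v_{0}  so sig = [3:1]
  • {7,8,9}:  v_{7} + v_{8} + v_{9} = v_{6}  so sig = [3:1]
  • {0,4,9}:  v_{0} + v_{4} + v_{9} = v_{3} + v_{10}  so sig = [3:1,1]
  • {1,7,8}:  v_{1} + v_{7} + v_{8} = v_{2} + v_{4} + 2·v_{6}  so sig = [3:1,1,2]
  • {0,7,9}:  v_{0} + v_{7} + v_{9} = v_{3} + 2·v_{6}  so sig = [3:1,2]
  • {2,3,4,6}:  v_{2} + v_{3} + v_{4} + v_{6} = 0  so sig = [4:]
  • {2,3,4,9}:  v_{2} + v_{3} + v_{4} + v_{9} = v_{5}  so sig = [4:1]
  • {2,4,6,9}:  v_{2} + v_{4} + v_{6} + v_{9} = v_{1}  so sig = [4:1]
  • {4,6,8,9}:  v_{4} + v_{6} + v_{8} + v_{9} = v_{10}  so sig = [4:1]

so the primitive-relation signature multiset is
    |P|=2: 8 collections, coeffs (1), (1), (1,1), (1,1,1), (1,1,1), (1,1,2), (1,1,2), (1,2)
    |P|=3: 7 collections, coeffs (), (1), (1), (1), (1,1), (1,1,2), (1,2)
    |P|=4: 4 collections, coeffs (), (1), (1), (1)


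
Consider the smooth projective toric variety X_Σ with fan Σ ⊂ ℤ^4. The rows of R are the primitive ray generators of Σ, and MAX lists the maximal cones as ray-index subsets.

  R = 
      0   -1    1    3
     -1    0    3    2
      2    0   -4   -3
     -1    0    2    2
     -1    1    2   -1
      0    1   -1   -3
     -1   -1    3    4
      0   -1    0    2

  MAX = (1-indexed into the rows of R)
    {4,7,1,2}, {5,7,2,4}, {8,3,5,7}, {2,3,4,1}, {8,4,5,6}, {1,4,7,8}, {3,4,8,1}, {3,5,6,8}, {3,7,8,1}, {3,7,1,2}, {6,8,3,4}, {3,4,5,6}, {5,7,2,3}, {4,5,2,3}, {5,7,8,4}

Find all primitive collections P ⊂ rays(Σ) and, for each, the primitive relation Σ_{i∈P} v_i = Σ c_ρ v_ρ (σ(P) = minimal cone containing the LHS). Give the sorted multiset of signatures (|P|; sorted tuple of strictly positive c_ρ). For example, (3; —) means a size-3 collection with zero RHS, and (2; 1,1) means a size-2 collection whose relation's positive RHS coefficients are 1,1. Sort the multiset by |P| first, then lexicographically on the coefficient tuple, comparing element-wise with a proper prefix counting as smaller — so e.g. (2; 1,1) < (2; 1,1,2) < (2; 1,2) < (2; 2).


Σ has 7 primitive collections:

  • {1,6}:  v_{1} + v_{6} = 0  →  sig = (2; —)
  • {1,5}:  v_{1} + v_{5} = v_{2}  →  sig = (2; 1)
  • {2,6}:  v_{2} + v_{6} = v_{5}  →  sig = (2; 1)
  • {2,8}:  v_{2} + v_{8} = v_{7}  →  sig = (2; 1)
  • {6,7}:  v_{6} + v_{7} = v_{5} + v_{8}  →  sig = (2; 1,1)
  • {3,4,7}:  v_{3} + v_{4} + v_{7} = v_{1}  →  sig = (3; 1)
  • {3,4,5,8}:  v_{3} + v_{4} + v_{5} + v_{8} = 0  →  sig = (4; —)

Signatures (|P|; sorted positive RHS coefficients), sorted:
    (2; —)
    (2; 1)
    (2; 1)
    (2; 1)
    (2; 1,1)
    (3; 1)
    (4; —)


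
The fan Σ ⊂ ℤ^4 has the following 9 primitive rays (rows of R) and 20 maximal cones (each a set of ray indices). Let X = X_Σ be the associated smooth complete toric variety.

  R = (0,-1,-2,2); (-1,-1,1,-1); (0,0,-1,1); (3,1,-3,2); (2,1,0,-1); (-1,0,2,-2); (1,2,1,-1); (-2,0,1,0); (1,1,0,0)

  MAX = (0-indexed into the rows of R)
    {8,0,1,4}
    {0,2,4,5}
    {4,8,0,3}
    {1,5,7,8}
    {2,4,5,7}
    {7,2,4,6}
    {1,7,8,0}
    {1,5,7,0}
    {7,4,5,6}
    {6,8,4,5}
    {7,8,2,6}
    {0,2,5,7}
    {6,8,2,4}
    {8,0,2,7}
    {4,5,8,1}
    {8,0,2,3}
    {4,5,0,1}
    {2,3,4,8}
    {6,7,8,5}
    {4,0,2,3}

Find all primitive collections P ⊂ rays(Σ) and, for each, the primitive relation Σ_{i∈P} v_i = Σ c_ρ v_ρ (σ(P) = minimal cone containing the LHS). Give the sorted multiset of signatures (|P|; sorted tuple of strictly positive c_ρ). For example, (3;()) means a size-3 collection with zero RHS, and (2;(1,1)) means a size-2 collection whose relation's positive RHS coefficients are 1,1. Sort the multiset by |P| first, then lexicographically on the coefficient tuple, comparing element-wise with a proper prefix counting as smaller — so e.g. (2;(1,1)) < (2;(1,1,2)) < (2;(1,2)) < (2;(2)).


Σ has 14 primitive collections:

  {0,6}:  v_{0} + v_{6} = v_{2} + v_{8}  so sig = (2;(1,1))
  {1,2}:  v_{1} + v_{2} = v_{0} + v_{5}  so sig = (2;(1,1))
  {1,3}:  v_{1} + v_{3} = v_{0} + v_{4}  so sig = (2;(1,1))
  {1,6}:  v_{1} + v_{6} = v_{5} + v_{8}  so sig = (2;(1,1))
  {3,5}:  v_{3} + v_{5} = v_{2} + v_{4}  so sig = (2;(1,1))
  {3,7}:  v_{3} + v_{7} = 2·v_{2} + v_{8}  so sig = (2;(1,2))
  {3,6}:  v_{3} + v_{6} = 2·v_{2} + v_{4} + 2·v_{8}  so sig = (2;(1,2,2))
  {0,5,8}:  v_{0} + v_{5} + v_{8} = 0  so sig = (3;())
  {0,4,7}:  v_{0} + v_{4} + v_{7} = v_{2}  so sig = (3;(1))
  {1,4,7}:  v_{1} + v_{4} + v_{7} = v_{5}  so sig = (3;(1))
  {4,7,8}:  v_{4} + v_{7} + v_{8} = v_{6}  so sig = (3;(1))
  {2,5,8}:  v_{2} + v_{5} + v_{8} = v_{4} + v_{7}  so sig = (3;(1,1))
  {2,5,6}:  v_{2} + v_{5} + v_{6} = 2·v_{4} + 2·v_{7}  so sig = (3;(2,2))
  {0,2,4,8}:  v_{0} + v_{2} + v_{4} + v_{8} = v_{3}  so sig = (4;(1))

Sorted signature multiset PRS(X):
{ (2;(1,1)) ×5,  (2;(1,2)),  (2;(1,2,2)),  (3;()),  (3;(1)) ×3,  (3;(1,1)),  (3;(2,2)),  (4;(1)) }


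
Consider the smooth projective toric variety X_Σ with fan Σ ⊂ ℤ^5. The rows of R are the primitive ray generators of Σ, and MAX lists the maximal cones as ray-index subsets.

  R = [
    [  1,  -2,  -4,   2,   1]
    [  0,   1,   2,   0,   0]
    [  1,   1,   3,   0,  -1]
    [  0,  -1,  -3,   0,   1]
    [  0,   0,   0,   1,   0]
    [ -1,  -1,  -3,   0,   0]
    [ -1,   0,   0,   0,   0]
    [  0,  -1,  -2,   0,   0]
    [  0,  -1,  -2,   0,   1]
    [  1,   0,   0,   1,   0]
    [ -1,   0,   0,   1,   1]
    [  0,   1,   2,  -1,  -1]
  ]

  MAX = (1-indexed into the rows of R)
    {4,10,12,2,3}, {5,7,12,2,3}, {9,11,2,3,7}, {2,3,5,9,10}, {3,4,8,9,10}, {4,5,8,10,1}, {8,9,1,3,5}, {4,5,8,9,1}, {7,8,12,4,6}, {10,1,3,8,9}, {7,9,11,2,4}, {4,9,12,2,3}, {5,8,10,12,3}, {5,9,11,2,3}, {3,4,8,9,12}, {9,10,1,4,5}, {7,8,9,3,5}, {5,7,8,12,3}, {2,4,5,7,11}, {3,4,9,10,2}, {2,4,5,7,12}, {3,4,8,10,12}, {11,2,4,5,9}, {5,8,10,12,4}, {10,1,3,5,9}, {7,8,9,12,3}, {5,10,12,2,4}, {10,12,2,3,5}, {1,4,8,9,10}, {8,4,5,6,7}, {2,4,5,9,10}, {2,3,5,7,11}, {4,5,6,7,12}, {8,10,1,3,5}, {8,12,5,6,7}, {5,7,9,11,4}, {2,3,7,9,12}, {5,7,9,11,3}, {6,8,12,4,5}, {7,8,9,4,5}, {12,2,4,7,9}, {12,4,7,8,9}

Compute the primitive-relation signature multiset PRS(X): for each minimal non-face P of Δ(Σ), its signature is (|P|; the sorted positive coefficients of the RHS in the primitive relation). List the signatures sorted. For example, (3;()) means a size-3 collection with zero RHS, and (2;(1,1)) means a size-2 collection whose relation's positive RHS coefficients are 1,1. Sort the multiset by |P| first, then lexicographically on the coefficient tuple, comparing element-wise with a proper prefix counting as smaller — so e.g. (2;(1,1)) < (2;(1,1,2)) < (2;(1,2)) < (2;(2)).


24 collections generate NE(X_Σ); each relation:

  P = {2,8}:  v_{2} + v_{8} = 0  ⟹  sig = (2;())
  P = {7,10}:  v_{7} + v_{10} = v_{5}  ⟹  sig = (2;(1))
  P = {1,12}:  v_{1} + v_{12} = v_{8} + v_{10}  ⟹  sig = (2;(1,1))
  P = {11,12}:  v_{11} + v_{12} = v_{2} + v_{7}  ⟹  sig = (2;(1,1))
  P = {1,2}:  v_{1} + v_{2} = v_{5} + v_{9} + v_{10}  ⟹  sig = (2;(1,1,1))
  P = {3,6}:  v_{3} + v_{6} = v_{5} + v_{8} + v_{12}  ⟹  sig = (2;(1,1,1))
  P = {6,9}:  v_{6} + v_{9} = v_{4} + v_{7} + v_{8}  ⟹  sig = (2;(1,1,1))
  P = {8,11}:  v_{8} + v_{11} = v_{5} + v_{7} + v_{9}  ⟹  sig = (2;(1,1,1))
  P = {2,6}:  v_{2} + v_{6} = v_{4} + v_{5} + v_{7} + v_{12}  ⟹  sig = (2;(1,1,1,1))
  P = {6,10}:  v_{6} + v_{10} = v_{4} + 2·v_{5} + v_{8} + v_{12}  ⟹  sig = (2;(1,1,1,2))
  P = {1,7}:  v_{1} + v_{7} = 2·v_{5} + v_{8} + v_{9}  ⟹  sig = (2;(1,1,2))
  P = {6,11}:  v_{6} + v_{11} = v_{4} + v_{5} + 2·v_{7}  ⟹  sig = (2;(1,1,2))
  P = {10,11}:  v_{10} + v_{11} = v_{2} + 2·v_{5} + v_{9}  ⟹  sig = (2;(1,1,2))
  P = {1,6}:  v_{1} + v_{6} = v_{4} + 2·v_{5} + 2·v_{8}  ⟹  sig = (2;(1,2,2))
  P = {1,11}:  v_{1} + v_{11} = 3·v_{5} + 2·v_{9}  ⟹  sig = (2;(2,3))
  P = {3,4,7}:  v_{3} + v_{4} + v_{7} = 0  ⟹  sig = (3;())
  P = {5,9,12}:  v_{5} + v_{9} + v_{12} = 0  ⟹  sig = (3;())
  P = {3,4,5}:  v_{3} + v_{4} + v_{5} = v_{10}  ⟹  sig = (3;(1))
  P = {9,10,12}:  v_{9} + v_{10} + v_{12} = v_{3} + v_{4}  ⟹  sig = (3;(1,1))
  P = {3,4,11}:  v_{3} + v_{4} + v_{11} = v_{2} + v_{5} + v_{9}  ⟹  sig = (3;(1,1,1))
  P = {1,3,4}:  v_{1} + v_{3} + v_{4} = v_{8} + v_{9} + 2·v_{10}  ⟹  sig = (3;(1,1,2))
  P = {2,5,7,9}:  v_{2} + v_{5} + v_{7} + v_{9} = v_{11}  ⟹  sig = (4;(1))
  P = {5,8,9,10}:  v_{5} + v_{8} + v_{9} + v_{10} = v_{1}  ⟹  sig = (4;(1))
  P = {4,5,7,8,12}:  v_{4} + v_{5} + v_{7} + v_{8} + v_{12} = v_{6}  ⟹  sig = (5;(1))

Signatures (|P|; sorted positive RHS coefficients), sorted:
[(2;()), (2;(1)), (2;(1,1)), (2;(1,1)), (2;(1,1,1)), (2;(1,1,1)), (2;(1,1,1)), (2;(1,1,1)), (2;(1,1,1,1)), (2;(1,1,1,2)), (2;(1,1,2)), (2;(1,1,2)), (2;(1,1,2)), (2;(1,2,2)), (2;(2,3)), (3;()), (3;()), (3;(1)), (3;(1,1)), (3;(1,1,1)), (3;(1,1,2)), (4;(1)), (4;(1)), (5;(1))]


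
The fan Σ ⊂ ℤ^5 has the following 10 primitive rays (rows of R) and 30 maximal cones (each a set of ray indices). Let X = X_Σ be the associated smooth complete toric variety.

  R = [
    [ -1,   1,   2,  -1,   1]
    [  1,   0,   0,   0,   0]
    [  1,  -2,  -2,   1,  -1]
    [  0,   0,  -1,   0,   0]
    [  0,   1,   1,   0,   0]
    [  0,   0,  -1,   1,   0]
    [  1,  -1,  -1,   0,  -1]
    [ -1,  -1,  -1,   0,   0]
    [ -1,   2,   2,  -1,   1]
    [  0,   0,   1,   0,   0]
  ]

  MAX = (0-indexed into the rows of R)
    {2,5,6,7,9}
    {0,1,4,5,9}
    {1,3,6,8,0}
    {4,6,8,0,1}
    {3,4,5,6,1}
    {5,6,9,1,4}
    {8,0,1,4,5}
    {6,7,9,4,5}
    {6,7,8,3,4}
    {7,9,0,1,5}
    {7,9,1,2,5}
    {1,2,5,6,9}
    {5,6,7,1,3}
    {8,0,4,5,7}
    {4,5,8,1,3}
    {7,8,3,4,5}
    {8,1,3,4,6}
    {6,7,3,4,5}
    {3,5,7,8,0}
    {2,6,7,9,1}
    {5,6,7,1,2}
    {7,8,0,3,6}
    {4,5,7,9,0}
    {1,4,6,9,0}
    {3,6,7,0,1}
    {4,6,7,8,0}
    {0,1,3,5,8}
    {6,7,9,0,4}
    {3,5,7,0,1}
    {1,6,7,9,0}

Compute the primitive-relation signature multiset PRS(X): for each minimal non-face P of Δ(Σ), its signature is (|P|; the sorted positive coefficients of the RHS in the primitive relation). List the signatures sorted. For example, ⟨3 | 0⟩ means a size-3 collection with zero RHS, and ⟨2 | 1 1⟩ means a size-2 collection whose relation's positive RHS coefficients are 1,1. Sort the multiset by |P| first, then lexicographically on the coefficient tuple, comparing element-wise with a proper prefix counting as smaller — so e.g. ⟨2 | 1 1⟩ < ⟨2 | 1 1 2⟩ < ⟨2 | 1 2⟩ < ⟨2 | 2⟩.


12 collections generate NE(X_Σ); each relation:

  P = {2,8}:  v_{2} + v_{8} = 0  ⟹  sig = ⟨2 | 0⟩
  P = {3,9}:  v_{3} + v_{9} = 0  ⟹  sig = ⟨2 | 0⟩
  P = {8,9}:  v_{8} + v_{9} = v_{0} + v_{4}  ⟹  sig = ⟨2 | 1 1⟩
  P = {0,2}:  v_{0} + v_{2} = v_{1} + v_{7} + v_{9}  ⟹  sig = ⟨2 | 1 1 1⟩
  P = {2,4}:  v_{2} + v_{4} = v_{5} + v_{6} + v_{9}  ⟹  sig = ⟨2 | 1 1 1⟩
  P = {2,3}:  v_{2} + v_{3} = v_{1} + v_{5} + v_{6} + v_{7}  ⟹  sig = ⟨2 | 1 1 1 1⟩
  P = {0,5,6}:  v_{0} + v_{5} + v_{6} = 0  ⟹  sig = ⟨3 | 0⟩
  P = {1,4,7}:  v_{1} + v_{4} + v_{7} = 0  ⟹  sig = ⟨3 | 0⟩
  P = {0,3,4}:  v_{0} + v_{3} + v_{4} = v_{8}  ⟹  sig = ⟨3 | 1⟩
  P = {1,7,8}:  v_{1} + v_{7} + v_{8} = v_{0} + v_{3}  ⟹  sig = ⟨3 | 1 1⟩
  P = {5,6,8}:  v_{5} + v_{6} + v_{8} = v_{3} + v_{4}  ⟹  sig = ⟨3 | 1 1⟩
  P = {1,5,6,7,9}:  v_{1} + v_{5} + v_{6} + v_{7} + v_{9} = v_{2}  ⟹  sig = ⟨5 | 1⟩

Signatures (|P|; sorted positive RHS coefficients), sorted:
    ⟨2 | 0⟩
    ⟨2 | 0⟩
    ⟨2 | 1 1⟩
    ⟨2 | 1 1 1⟩
    ⟨2 | 1 1 1⟩
    ⟨2 | 1 1 1 1⟩
    ⟨3 | 0⟩
    ⟨3 | 0⟩
    ⟨3 | 1⟩
    ⟨3 | 1 1⟩
    ⟨3 | 1 1⟩
    ⟨5 | 1⟩


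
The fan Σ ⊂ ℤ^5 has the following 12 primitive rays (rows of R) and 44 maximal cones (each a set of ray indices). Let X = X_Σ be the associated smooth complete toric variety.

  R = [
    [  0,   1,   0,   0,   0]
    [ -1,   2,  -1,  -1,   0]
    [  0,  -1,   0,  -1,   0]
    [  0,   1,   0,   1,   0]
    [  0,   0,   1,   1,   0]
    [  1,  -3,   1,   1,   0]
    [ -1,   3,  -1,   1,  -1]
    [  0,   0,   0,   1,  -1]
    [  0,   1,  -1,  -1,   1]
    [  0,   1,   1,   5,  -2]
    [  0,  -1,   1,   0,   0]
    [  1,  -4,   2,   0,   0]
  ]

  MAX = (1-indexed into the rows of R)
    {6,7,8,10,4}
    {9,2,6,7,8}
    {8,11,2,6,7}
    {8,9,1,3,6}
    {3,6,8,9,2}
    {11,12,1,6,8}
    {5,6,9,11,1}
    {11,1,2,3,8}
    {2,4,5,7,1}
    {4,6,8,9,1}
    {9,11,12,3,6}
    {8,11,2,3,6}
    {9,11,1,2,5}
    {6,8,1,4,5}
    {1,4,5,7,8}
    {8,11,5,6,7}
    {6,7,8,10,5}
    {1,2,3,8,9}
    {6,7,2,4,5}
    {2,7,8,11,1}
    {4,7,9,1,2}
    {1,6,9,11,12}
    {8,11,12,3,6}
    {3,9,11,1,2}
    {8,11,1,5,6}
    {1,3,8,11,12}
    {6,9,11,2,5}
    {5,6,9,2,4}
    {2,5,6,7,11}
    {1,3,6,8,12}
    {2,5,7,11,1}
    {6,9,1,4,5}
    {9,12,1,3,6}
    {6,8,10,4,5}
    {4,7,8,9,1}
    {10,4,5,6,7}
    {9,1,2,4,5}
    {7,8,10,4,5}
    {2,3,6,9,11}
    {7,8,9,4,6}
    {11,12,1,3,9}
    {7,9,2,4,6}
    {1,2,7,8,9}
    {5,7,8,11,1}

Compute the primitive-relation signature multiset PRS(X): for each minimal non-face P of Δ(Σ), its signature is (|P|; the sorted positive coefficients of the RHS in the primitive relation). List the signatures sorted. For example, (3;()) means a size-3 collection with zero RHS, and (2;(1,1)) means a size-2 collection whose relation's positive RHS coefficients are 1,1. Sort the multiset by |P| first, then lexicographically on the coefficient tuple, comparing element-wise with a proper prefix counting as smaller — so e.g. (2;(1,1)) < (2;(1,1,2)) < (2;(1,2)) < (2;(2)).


Σ has 25 primitive collections:

  P = {3,4}:  v_{3} + v_{4} = 0 ; sig = (2;())
  P = {3,5}:  v_{3} + v_{5} = v_{11} ; sig = (2;(1))
  P = {4,11}:  v_{4} + v_{11} = v_{5} ; sig = (2;(1))
  P = {2,12}:  v_{2} + v_{12} = v_{3} + v_{11} ; sig = (2;(1,1))
  P = {3,7}:  v_{3} + v_{7} = v_{2} + v_{8} ; sig = (2;(1,1))
  P = {7,12}:  v_{7} + v_{12} = v_{8} + v_{11} ; sig = (2;(1,1))
  P = {4,12}:  v_{4} + v_{12} = v_{1} + v_{6} + v_{11} ; sig = (2;(1,1,1))
  P = {3,10}:  v_{3} + v_{10} = v_{5} + v_{6} + v_{7} + v_{8} ; sig = (2;(1,1,1,1))
  P = {10,11}:  v_{10} + v_{11} = 2·v_{5} + v_{6} + v_{7} + v_{8} ; sig = (2;(1,1,1,2))
  P = {2,10}:  v_{2} + v_{10} = v_{5} + v_{6} + 2·v_{7} ; sig = (2;(1,1,2))
  P = {5,12}:  v_{5} + v_{12} = v_{1} + v_{6} + 2·v_{11} ; sig = (2;(1,1,2))
  P = {9,10}:  v_{9} + v_{10} = 2·v_{4} + v_{6} + v_{7} ; sig = (2;(1,1,2))
  P = {1,10}:  v_{1} + v_{10} = 2·v_{4} + v_{5} + 2·v_{8} ; sig = (2;(1,2,2))
  P = {10,12}:  v_{10} + v_{12} = 2·v_{5} + v_{6} + 2·v_{8} ; sig = (2;(1,2,2))
  P = {1,2,6}:  v_{1} + v_{2} + v_{6} = 0 ; sig = (3;())
  P = {8,9,11}:  v_{8} + v_{9} + v_{11} = 0 ; sig = (3;())
  P = {2,4,8}:  v_{2} + v_{4} + v_{8} = v_{7} ; sig = (3;(1))
  P = {5,8,9}:  v_{5} + v_{8} + v_{9} = v_{4} ; sig = (3;(1))
  P = {1,6,7}:  v_{1} + v_{6} + v_{7} = v_{4} + v_{8} ; sig = (3;(1,1))
  P = {2,5,8}:  v_{2} + v_{5} + v_{8} = v_{7} + v_{11} ; sig = (3;(1,1))
  P = {7,9,11}:  v_{7} + v_{9} + v_{11} = v_{2} + v_{4} ; sig = (3;(1,1))
  P = {8,9,12}:  v_{8} + v_{9} + v_{12} = v_{1} + v_{3} + v_{6} ; sig = (3;(1,1,1))
  P = {5,7,9}:  v_{5} + v_{7} + v_{9} = v_{2} + 2·v_{4} ; sig = (3;(1,2))
  P = {1,3,6,11}:  v_{1} + v_{3} + v_{6} + v_{11} = v_{12} ; sig = (4;(1))
  P = {4,5,6,7,8}:  v_{4} + v_{5} + v_{6} + v_{7} + v_{8} = v_{10} ; sig = (5;(1))

Signatures (|P|; sorted positive RHS coefficients), sorted:
{ (2;()),  (2;(1)) ×2,  (2;(1,1)) ×3,  (2;(1,1,1)),  (2;(1,1,1,1)),  (2;(1,1,1,2)),  (2;(1,1,2)) ×3,  (2;(1,2,2)) ×2,  (3;()) ×2,  (3;(1)) ×2,  (3;(1,1)) ×3,  (3;(1,1,1)),  (3;(1,2)),  (4;(1)),  (5;(1)) }


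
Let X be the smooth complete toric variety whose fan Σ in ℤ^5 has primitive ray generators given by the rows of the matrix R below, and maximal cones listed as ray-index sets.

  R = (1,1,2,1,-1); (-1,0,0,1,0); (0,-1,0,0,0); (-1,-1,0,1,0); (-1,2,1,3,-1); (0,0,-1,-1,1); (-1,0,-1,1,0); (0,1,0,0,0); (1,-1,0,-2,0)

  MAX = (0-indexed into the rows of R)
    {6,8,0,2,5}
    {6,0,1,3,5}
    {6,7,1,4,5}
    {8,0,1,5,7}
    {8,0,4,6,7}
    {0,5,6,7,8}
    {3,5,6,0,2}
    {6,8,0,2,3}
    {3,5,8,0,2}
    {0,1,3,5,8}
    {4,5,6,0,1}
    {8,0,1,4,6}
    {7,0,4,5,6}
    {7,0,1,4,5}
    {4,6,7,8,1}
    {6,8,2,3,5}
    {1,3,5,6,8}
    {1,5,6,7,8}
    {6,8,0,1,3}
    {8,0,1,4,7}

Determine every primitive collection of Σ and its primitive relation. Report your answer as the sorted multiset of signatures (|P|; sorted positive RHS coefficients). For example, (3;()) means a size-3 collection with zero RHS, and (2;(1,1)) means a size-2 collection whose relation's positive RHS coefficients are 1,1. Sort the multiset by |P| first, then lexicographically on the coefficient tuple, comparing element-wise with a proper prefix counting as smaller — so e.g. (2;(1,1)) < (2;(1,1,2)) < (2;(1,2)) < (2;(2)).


Primitive collections (9):

  P = {2,7}:  v_{2} + v_{7} = 0 ; sig = (2;())
  P = {1,2}:  v_{1} + v_{2} = v_{3} ; sig = (2;(1))
  P = {3,7}:  v_{3} + v_{7} = v_{1} ; sig = (2;(1))
  P = {2,4}:  v_{2} + v_{4} = v_{0} + v_{1} + v_{6} ; sig = (2;(1,1,1))
  P = {3,4}:  v_{3} + v_{4} = v_{0} + 2·v_{1} + v_{6} ; sig = (2;(1,1,2))
  P = {4,5,8}:  v_{4} + v_{5} + v_{8} = v_{7} ; sig = (3;(1))
  P = {0,1,6,7}:  v_{0} + v_{1} + v_{6} + v_{7} = v_{4} ; sig = (4;(1))
  P = {0,1,5,6,8}:  v_{0} + v_{1} + v_{5} + v_{6} + v_{8} = 0 ; sig = (5;())
  P = {0,3,5,6,8}:  v_{0} + v_{3} + v_{5} + v_{6} + v_{8} = v_{2} ; sig = (5;(1))

Sorted signature multiset PRS(X):
[(2;()), (2;(1)), (2;(1)), (2;(1,1,1)), (2;(1,1,2)), (3;(1)), (4;(1)), (5;()), (5;(1))]


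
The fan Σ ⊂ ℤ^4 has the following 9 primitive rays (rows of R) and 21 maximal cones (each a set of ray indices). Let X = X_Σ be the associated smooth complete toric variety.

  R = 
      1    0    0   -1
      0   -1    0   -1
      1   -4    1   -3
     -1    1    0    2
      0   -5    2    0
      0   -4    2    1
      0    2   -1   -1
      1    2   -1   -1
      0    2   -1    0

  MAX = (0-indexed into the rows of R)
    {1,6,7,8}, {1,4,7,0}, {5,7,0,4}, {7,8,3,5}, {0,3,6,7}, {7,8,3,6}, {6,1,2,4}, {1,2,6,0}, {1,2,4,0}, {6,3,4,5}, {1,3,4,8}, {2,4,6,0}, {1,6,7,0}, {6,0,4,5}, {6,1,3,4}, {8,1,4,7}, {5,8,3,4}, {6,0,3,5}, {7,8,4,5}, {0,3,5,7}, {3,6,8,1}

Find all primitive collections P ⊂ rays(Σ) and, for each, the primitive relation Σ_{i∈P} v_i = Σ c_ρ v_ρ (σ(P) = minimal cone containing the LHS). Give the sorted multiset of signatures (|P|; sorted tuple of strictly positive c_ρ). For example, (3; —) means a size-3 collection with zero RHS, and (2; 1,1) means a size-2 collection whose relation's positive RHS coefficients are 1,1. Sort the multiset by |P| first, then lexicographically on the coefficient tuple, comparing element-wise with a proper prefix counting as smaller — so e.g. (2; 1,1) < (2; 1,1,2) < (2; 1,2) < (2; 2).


15 collections generate NE(X_Σ); each relation:

  • {0,8}:  v_{0} + v_{8} = v_{7} ; sig = (2; 1)
  • {1,5}:  v_{1} + v_{5} = v_{4} ; sig = (2; 1)
  • {2,3}:  v_{2} + v_{3} = v_{4} + v_{6} ; sig = (2; 1,1)
  • {2,5}:  v_{2} + v_{5} = v_{0} + 2·v_{4} + v_{6} ; sig = (2; 1,1,2)
  • {2,8}:  v_{2} + v_{8} = v_{0} + 2·v_{1} ; sig = (2; 1,2)
  • {2,7}:  v_{2} + v_{7} = 2·v_{0} + 2·v_{1} ; sig = (2; 2,2)
  • {0,1,3}:  v_{0} + v_{1} + v_{3} = 0 ; sig = (3; —)
  • {5,6,8}:  v_{5} + v_{6} + v_{8} = 0 ; sig = (3; —)
  • {0,3,4}:  v_{0} + v_{3} + v_{4} = v_{5} ; sig = (3; 1)
  • {1,3,7}:  v_{1} + v_{3} + v_{7} = v_{8} ; sig = (3; 1)
  • {4,6,8}:  v_{4} + v_{6} + v_{8} = v_{1} ; sig = (3; 1)
  • {5,6,7}:  v_{5} + v_{6} + v_{7} = v_{0} ; sig = (3; 1)
  • {3,4,7}:  v_{3} + v_{4} + v_{7} = v_{5} + v_{8} ; sig = (3; 1,1)
  • {4,6,7}:  v_{4} + v_{6} + v_{7} = v_{0} + v_{1} ; sig = (3; 1,1)
  • {0,1,4,6}:  v_{0} + v_{1} + v_{4} + v_{6} = v_{2} ; sig = (4; 1)

Signatures (|P|; sorted positive RHS coefficients), sorted:
    (2; 1)
    (2; 1)
    (2; 1,1)
    (2; 1,1,2)
    (2; 1,2)
    (2; 2,2)
    (3; —)
    (3; —)
    (3; 1)
    (3; 1)
    (3; 1)
    (3; 1)
    (3; 1,1)
    (3; 1,1)
    (4; 1)


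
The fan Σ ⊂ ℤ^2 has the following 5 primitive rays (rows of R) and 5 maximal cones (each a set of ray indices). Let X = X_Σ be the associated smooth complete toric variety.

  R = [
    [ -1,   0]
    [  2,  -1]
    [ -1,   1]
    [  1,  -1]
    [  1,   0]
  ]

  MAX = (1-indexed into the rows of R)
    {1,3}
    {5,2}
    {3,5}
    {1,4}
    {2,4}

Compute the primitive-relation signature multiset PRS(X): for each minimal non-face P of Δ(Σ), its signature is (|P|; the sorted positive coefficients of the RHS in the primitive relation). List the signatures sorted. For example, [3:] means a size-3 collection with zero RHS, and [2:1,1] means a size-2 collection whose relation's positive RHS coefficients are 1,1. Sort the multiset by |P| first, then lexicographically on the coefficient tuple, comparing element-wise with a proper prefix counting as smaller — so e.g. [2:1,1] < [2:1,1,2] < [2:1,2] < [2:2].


Minimal non-faces — 5 found among 5 rays, 5 max cones:

  P={1,5}:  v_{1} + v_{5} = 0  so sig = [2:]
  P={3,4}:  v_{3} + v_{4} = 0  so sig = [2:]
  P={1,2}:  v_{1} + v_{2} = v_{4}  so sig = [2:1]
  P={2,3}:  v_{2} + v_{3} = v_{5}  so sig = [2:1]
  P={4,5}:  v_{4} + v_{5} = v_{2}  so sig = [2:1]

Signatures (|P|; sorted positive RHS coefficients), sorted:
    |P|=2: 5 collections, coeffs (), (), (1), (1), (1)


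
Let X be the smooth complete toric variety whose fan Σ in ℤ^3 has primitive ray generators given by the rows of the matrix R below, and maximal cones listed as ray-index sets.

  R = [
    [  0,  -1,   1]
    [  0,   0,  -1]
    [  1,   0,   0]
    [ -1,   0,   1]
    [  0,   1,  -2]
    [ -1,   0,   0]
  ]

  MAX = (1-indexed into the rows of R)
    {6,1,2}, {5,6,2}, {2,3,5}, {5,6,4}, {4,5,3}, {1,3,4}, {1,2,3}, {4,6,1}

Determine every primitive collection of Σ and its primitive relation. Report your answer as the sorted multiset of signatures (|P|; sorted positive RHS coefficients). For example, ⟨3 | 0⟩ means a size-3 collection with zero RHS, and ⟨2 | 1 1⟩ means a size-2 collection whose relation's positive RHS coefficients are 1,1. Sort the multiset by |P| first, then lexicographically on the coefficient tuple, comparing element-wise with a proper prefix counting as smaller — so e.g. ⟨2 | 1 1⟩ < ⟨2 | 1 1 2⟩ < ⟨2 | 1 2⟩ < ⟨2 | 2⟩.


Δ(Σ) — 6 vertices, 3 min non-faces:

  P={3,6}:  v_{3} + v_{6} = 0 — sig = ⟨2 | 0⟩
  P={1,5}:  v_{1} + v_{5} = v_{2} — sig = ⟨2 | 1⟩
  P={2,4}:  v_{2} + v_{4} = v_{6} — sig = ⟨2 | 1⟩

Hence PRS(X_Σ) =
{ ⟨2 | 0⟩,  ⟨2 | 1⟩ ×2 }


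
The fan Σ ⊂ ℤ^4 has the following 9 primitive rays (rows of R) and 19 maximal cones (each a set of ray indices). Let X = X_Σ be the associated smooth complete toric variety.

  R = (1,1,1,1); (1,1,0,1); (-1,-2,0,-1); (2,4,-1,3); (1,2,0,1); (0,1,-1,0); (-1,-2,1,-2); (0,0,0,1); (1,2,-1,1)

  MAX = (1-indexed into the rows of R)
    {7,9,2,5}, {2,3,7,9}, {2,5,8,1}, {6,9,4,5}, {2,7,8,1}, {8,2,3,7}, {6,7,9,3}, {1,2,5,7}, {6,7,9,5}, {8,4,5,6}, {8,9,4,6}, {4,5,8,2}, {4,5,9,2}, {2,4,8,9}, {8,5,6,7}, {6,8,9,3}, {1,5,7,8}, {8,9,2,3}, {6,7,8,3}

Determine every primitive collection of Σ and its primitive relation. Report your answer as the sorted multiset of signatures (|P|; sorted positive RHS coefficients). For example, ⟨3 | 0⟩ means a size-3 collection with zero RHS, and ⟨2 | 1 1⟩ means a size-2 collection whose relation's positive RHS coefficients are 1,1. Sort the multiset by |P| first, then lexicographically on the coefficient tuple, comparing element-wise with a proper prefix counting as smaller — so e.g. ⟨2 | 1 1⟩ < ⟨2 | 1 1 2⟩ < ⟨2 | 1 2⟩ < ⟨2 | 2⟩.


The 11 primitive collections of Σ (r=9, n=4):

  P = {3,5}:  v_{3} + v_{5} = 0 — sig = ⟨2 | 0⟩
  P = {1,6}:  v_{1} + v_{6} = v_{5} — sig = ⟨2 | 1⟩
  P = {2,6}:  v_{2} + v_{6} = v_{9} — sig = ⟨2 | 1⟩
  P = {4,7}:  v_{4} + v_{7} = v_{5} — sig = ⟨2 | 1⟩
  P = {1,9}:  v_{1} + v_{9} = v_{2} + v_{5} — sig = ⟨2 | 1 1⟩
  P = {3,4}:  v_{3} + v_{4} = v_{8} + v_{9} — sig = ⟨2 | 1 1⟩
  P = {1,3}:  v_{1} + v_{3} = v_{2} + v_{7} + v_{8} — sig = ⟨2 | 1 1 1⟩
  P = {1,4}:  v_{1} + v_{4} = v_{2} + 2·v_{5} + v_{8} — sig = ⟨2 | 1 1 2⟩
  P = {7,8,9}:  v_{7} + v_{8} + v_{9} = 0 — sig = ⟨3 | 0⟩
  P = {5,8,9}:  v_{5} + v_{8} + v_{9} = v_{4} — sig = ⟨3 | 1⟩
  P = {2,5,7,8}:  v_{2} + v_{5} + v_{7} + v_{8} = v_{1} — sig = ⟨4 | 1⟩

so the primitive-relation signature multiset is
    |P|=2: 8 collections, coeffs (), (1), (1), (1), (1,1), (1,1), (1,1,1), (1,1,2)
    |P|=3: 2 collections, coeffs (), (1)
    |P|=4: 1 collection, coeffs (1)


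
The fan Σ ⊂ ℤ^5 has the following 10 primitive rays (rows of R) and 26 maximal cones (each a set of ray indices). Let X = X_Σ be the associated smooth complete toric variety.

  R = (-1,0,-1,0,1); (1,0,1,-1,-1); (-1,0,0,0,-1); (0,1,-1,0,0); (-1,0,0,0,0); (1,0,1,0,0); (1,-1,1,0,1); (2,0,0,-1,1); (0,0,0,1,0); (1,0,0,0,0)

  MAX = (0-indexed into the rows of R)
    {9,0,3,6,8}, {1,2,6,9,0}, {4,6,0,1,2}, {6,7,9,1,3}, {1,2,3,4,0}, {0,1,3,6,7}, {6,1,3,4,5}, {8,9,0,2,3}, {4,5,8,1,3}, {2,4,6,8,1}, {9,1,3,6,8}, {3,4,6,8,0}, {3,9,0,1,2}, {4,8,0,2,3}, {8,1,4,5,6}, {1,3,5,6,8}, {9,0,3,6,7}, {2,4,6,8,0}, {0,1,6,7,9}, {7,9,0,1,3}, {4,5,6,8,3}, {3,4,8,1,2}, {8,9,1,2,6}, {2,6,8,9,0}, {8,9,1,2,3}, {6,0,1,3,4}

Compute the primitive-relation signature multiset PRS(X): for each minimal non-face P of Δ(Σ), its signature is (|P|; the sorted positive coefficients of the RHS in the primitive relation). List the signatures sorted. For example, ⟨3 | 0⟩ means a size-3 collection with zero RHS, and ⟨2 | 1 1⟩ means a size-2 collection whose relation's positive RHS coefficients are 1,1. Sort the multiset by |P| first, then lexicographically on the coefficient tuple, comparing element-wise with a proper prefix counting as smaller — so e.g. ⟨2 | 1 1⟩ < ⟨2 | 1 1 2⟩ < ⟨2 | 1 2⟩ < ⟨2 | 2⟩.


The 12 primitive collections of Σ (r=10, n=5):

  • {4,9}:  v_{4} + v_{9} = 0  ⇒ sig = ⟨2 | 0⟩
  • {0,5}:  v_{0} + v_{5} = v_{3} + v_{4} + v_{6}  ⇒ sig = ⟨2 | 1 1 1⟩
  • {2,5}:  v_{2} + v_{5} = v_{1} + v_{4} + v_{8}  ⇒ sig = ⟨2 | 1 1 1⟩
  • {2,7}:  v_{2} + v_{7} = v_{0} + v_{1} + v_{9}  ⇒ sig = ⟨2 | 1 1 1⟩
  • {7,8}:  v_{7} + v_{8} = v_{3} + v_{6} + v_{9}  ⇒ sig = ⟨2 | 1 1 1⟩
  • {4,7}:  v_{4} + v_{7} = v_{0} + v_{1} + v_{3} + v_{6}  ⇒ sig = ⟨2 | 1 1 1 1⟩
  • {5,9}:  v_{5} + v_{9} = v_{1} + v_{3} + v_{6} + v_{8}  ⇒ sig = ⟨2 | 1 1 1 1⟩
  • {5,7}:  v_{5} + v_{7} = v_{1} + 2·v_{3} + 2·v_{6}  ⇒ sig = ⟨2 | 1 2 2⟩
  • {0,1,8}:  v_{0} + v_{1} + v_{8} = 0  ⇒ sig = ⟨3 | 0⟩
  • {2,3,6}:  v_{2} + v_{3} + v_{6} = 0  ⇒ sig = ⟨3 | 0⟩
  • {0,1,3,6,9}:  v_{0} + v_{1} + v_{3} + v_{6} + v_{9} = v_{7}  ⇒ sig = ⟨5 | 1⟩
  • {1,3,4,6,8}:  v_{1} + v_{3} + v_{4} + v_{6} + v_{8} = v_{5}  ⇒ sig = ⟨5 | 1⟩

Sorted signature multiset PRS(X):
[⟨2 | 0⟩, ⟨2 | 1 1 1⟩, ⟨2 | 1 1 1⟩, ⟨2 | 1 1 1⟩, ⟨2 | 1 1 1⟩, ⟨2 | 1 1 1 1⟩, ⟨2 | 1 1 1 1⟩, ⟨2 | 1 2 2⟩, ⟨3 | 0⟩, ⟨3 | 0⟩, ⟨5 | 1⟩, ⟨5 | 1⟩]


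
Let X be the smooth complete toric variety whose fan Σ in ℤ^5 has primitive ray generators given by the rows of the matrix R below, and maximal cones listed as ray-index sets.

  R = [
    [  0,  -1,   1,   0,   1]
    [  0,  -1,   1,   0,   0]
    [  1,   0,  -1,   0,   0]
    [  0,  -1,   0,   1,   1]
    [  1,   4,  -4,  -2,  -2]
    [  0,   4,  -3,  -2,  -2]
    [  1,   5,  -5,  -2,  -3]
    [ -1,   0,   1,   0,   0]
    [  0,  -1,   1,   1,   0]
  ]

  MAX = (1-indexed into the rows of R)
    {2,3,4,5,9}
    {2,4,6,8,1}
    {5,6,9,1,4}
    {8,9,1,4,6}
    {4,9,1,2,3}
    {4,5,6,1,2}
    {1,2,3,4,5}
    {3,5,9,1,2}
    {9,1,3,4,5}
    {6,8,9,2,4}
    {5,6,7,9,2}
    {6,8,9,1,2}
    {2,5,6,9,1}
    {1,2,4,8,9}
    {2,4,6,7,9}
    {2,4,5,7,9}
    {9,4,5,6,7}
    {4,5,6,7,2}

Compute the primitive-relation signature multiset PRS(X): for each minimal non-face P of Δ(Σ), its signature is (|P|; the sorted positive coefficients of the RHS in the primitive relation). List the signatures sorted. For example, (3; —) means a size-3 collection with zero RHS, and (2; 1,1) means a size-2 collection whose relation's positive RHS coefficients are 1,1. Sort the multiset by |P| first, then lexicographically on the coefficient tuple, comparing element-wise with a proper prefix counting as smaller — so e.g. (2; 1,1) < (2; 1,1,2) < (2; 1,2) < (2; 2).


Minimal non-faces — 9 found among 9 rays, 18 max cones:

  P = {3,8}:  v_{3} + v_{8} = 0  ⟹  sig = (2; —)
  P = {1,7}:  v_{1} + v_{7} = v_{5}  ⟹  sig = (2; 1)
  P = {3,6}:  v_{3} + v_{6} = v_{5}  ⟹  sig = (2; 1)
  P = {5,8}:  v_{5} + v_{8} = v_{6}  ⟹  sig = (2; 1)
  P = {3,7}:  v_{3} + v_{7} = v_{2} + v_{4} + 2·v_{5} + v_{9}  ⟹  sig = (2; 1,1,1,2)
  P = {7,8}:  v_{7} + v_{8} = v_{2} + v_{4} + 2·v_{6} + v_{9}  ⟹  sig = (2; 1,1,1,2)
  P = {1,2,4,6,9}:  v_{1} + v_{2} + v_{4} + v_{6} + v_{9} = 0  ⟹  sig = (5; —)
  P = {1,2,4,5,9}:  v_{1} + v_{2} + v_{4} + v_{5} + v_{9} = v_{3}  ⟹  sig = (5; 1)
  P = {2,4,5,6,9}:  v_{2} + v_{4} + v_{5} + v_{6} + v_{9} = v_{7}  ⟹  sig = (5; 1)

Signatures (|P|; sorted positive RHS coefficients), sorted:
[(2; —), (2; 1), (2; 1), (2; 1), (2; 1,1,1,2), (2; 1,1,1,2), (5; —), (5; 1), (5; 1)]


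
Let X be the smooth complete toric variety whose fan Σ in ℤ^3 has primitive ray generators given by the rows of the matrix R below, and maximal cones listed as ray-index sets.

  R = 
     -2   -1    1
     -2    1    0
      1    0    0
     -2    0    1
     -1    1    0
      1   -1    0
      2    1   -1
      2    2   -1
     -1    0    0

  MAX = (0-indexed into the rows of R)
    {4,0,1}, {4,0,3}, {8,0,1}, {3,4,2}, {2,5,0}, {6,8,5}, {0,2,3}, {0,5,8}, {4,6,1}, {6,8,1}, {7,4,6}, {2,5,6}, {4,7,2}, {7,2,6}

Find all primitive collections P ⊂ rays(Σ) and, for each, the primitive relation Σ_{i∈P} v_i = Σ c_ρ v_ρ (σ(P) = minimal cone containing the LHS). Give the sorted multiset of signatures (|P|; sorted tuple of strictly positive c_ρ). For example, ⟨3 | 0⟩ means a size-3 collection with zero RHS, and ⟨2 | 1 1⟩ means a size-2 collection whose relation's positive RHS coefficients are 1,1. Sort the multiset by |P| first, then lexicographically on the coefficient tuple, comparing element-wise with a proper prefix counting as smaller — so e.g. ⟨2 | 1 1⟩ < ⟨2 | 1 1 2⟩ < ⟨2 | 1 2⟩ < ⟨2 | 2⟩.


Δ(Σ) — 9 vertices, 17 min non-faces:

  P = {0,6}:  v_{0} + v_{6} = 0 ; sig = ⟨2 | 0⟩
  P = {2,8}:  v_{2} + v_{8} = 0 ; sig = ⟨2 | 0⟩
  P = {4,5}:  v_{4} + v_{5} = 0 ; sig = ⟨2 | 0⟩
  P = {1,2}:  v_{1} + v_{2} = v_{4} ; sig = ⟨2 | 1⟩
  P = {1,5}:  v_{1} + v_{5} = v_{8} ; sig = ⟨2 | 1⟩
  P = {4,8}:  v_{4} + v_{8} = v_{1} ; sig = ⟨2 | 1⟩
  P = {0,7}:  v_{0} + v_{7} = v_{2} + v_{4} ; sig = ⟨2 | 1 1⟩
  P = {3,5}:  v_{3} + v_{5} = v_{0} + v_{2} ; sig = ⟨2 | 1 1⟩
  P = {3,6}:  v_{3} + v_{6} = v_{2} + v_{4} ; sig = ⟨2 | 1 1⟩
  P = {3,8}:  v_{3} + v_{8} = v_{0} + v_{4} ; sig = ⟨2 | 1 1⟩
  P = {5,7}:  v_{5} + v_{7} = v_{2} + v_{6} ; sig = ⟨2 | 1 1⟩
  P = {7,8}:  v_{7} + v_{8} = v_{4} + v_{6} ; sig = ⟨2 | 1 1⟩
  P = {1,3}:  v_{1} + v_{3} = v_{0} + 2·v_{4} ; sig = ⟨2 | 1 2⟩
  P = {1,7}:  v_{1} + v_{7} = 2·v_{4} + v_{6} ; sig = ⟨2 | 1 2⟩
  P = {3,7}:  v_{3} + v_{7} = 2·v_{2} + 2·v_{4} ; sig = ⟨2 | 2 2⟩
  P = {0,2,4}:  v_{0} + v_{2} + v_{4} = v_{3} ; sig = ⟨3 | 1⟩
  P = {2,4,6}:  v_{2} + v_{4} + v_{6} = v_{7} ; sig = ⟨3 | 1⟩

Hence PRS(X_Σ) =
    ⟨2 | 0⟩
    ⟨2 | 0⟩
    ⟨2 | 0⟩
    ⟨2 | 1⟩
    ⟨2 | 1⟩
    ⟨2 | 1⟩
    ⟨2 | 1 1⟩
    ⟨2 | 1 1⟩
    ⟨2 | 1 1⟩
    ⟨2 | 1 1⟩
    ⟨2 | 1 1⟩
    ⟨2 | 1 1⟩
    ⟨2 | 1 2⟩
    ⟨2 | 1 2⟩
    ⟨2 | 2 2⟩
    ⟨3 | 1⟩
    ⟨3 | 1⟩
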